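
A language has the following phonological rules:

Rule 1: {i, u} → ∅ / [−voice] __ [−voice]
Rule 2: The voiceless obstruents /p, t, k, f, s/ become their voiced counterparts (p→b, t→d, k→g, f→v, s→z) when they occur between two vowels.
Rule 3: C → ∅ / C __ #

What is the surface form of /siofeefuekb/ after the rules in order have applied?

Rule 1 (high vowel syncope): no segment meets the environment; /siofeefuekb/ is unchanged.
Rule 2 (intervocalic voicing): /f/ is a voiceless obstruent between vowels /o/ and /e/, so it voices to [v]. /f/ is a voiceless obstruent between vowels /e/ and /u/, so it voices to [v]. /siofeefuekb/ → sioveevuekb.
Rule 3 (final cluster simplification): /b/ is the second consonant of a word-final cluster /kb/, so it deletes. /sioveevuekb/ → sioveevuek.

sioveevuek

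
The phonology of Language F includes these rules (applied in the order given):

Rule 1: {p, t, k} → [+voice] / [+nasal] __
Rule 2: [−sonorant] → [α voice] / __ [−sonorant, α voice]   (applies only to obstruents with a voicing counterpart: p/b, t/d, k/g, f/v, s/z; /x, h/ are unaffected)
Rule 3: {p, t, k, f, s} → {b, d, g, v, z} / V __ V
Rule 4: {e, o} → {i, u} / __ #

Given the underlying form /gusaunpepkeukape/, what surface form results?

Rule 1 (post-nasal voicing): /p/ is a voiceless stop immediately after the nasal /n/, so it voices to [b]. /gusaunpepkeukape/ → gusaunbepkeukape.
Rule 2 (regressive voicing assimilation): no segment meets the environment; /gusaunbepkeukape/ is unchanged.
Rule 3 (intervocalic voicing): /s/ is a voiceless obstruent between vowels /u/ and /a/, so it voices to [z]. /k/ is a voiceless obstruent between vowels /u/ and /a/, so it voices to [g]. /p/ is a voiceless obstruent between vowels /a/ and /e/, so it voices to [b]. /gusaunbepkeukape/ → guzaunbepkeugabe.
Rule 4 (final vowel raising): /e/ is a mid vowel in word-final position, so it raises to [i]. /guzaunbepkeugabe/ → guzaunbepkeugabi.

guzaunbepkeugabi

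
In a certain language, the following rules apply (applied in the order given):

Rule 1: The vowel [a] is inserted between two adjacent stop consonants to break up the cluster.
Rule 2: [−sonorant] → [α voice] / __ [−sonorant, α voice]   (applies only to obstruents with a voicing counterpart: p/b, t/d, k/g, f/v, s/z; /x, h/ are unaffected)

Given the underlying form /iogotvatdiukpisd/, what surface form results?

iogodvatadiukapizd

Rule 1 (stop-cluster a-epenthesis): /t/ and /d/ form a stop–stop cluster, so [a] is inserted between them. /k/ and /p/ form a stop–stop cluster, so [a] is inserted between them. /iogotvatdiukpisd/ → iogotvatadiukapisd.
Rule 2 (regressive voicing assimilation): /t/ precedes the voiced obstruent /v/, so it voices to [d] by assimilation. /s/ precedes the voiced obstruent /d/, so it voices to [z] by assimilation. /iogotvatadiukapisd/ → iogodvatadiukapizd.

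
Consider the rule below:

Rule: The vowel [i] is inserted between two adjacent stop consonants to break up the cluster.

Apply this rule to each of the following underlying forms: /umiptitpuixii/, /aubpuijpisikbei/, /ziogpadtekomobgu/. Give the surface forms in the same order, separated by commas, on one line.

umipititipuixii, aubipuijpisikibei, ziogipaditekomobigu

/umiptitpuixii/: /p/ and /t/ form a stop–stop cluster, so [i] is inserted between them. /t/ and /p/ form a stop–stop cluster, so [i] is inserted between them. → [umipititipuixii].
/aubpuijpisikbei/: /b/ and /p/ form a stop–stop cluster, so [i] is inserted between them. /k/ and /b/ form a stop–stop cluster, so [i] is inserted between them. → [aubipuijpisikibei].
/ziogpadtekomobgu/: /g/ and /p/ form a stop–stop cluster, so [i] is inserted between them. /d/ and /t/ form a stop–stop cluster, so [i] is inserted between them. /b/ and /g/ form a stop–stop cluster, so [i] is inserted between them. → [ziogipaditekomobigu].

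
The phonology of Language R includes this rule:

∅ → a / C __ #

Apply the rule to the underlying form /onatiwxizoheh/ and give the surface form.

the form ends in the consonant /h/, so [a] is inserted word-finally.
Surface form: [onatiwxizoheha].

onatiwxizoheha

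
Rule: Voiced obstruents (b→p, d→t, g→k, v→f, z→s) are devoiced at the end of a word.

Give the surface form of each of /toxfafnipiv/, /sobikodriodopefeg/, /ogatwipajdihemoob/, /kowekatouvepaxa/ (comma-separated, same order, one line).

toxfafnipif, sobikodriodopefek, ogatwipajdihemoop, kowekatouvepaxa

/toxfafnipiv/: /v/ is a voiced obstruent in word-final position, so it devoices to [f]. → [toxfafnipif].
/sobikodriodopefeg/: /g/ is a voiced obstruent in word-final position, so it devoices to [k]. → [sobikodriodopefek].
/ogatwipajdihemoob/: /b/ is a voiced obstruent in word-final position, so it devoices to [p]. → [ogatwipajdihemoop].
/kowekatouvepaxa/: the rule's environment is not met; surfaces unchanged as [kowekatouvepaxa].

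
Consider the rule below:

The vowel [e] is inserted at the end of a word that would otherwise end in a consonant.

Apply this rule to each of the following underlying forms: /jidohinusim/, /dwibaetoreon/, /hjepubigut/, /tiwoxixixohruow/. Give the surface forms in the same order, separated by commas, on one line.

jidohinusime, dwibaetoreone, hjepubigute, tiwoxixixohruowe

/jidohinusim/: the form ends in the consonant /m/, so [e] is inserted word-finally. → [jidohinusime].
/dwibaetoreon/: the form ends in the consonant /n/, so [e] is inserted word-finally. → [dwibaetoreone].
/hjepubigut/: the form ends in the consonant /t/, so [e] is inserted word-finally. → [hjepubigute].
/tiwoxixixohruow/: the form ends in the consonant /w/, so [e] is inserted word-finally. → [tiwoxixixohruowe].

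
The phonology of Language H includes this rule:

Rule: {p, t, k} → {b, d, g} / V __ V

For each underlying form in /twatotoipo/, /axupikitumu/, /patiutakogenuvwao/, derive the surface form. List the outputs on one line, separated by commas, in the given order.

/twatotoipo/: /t/ is a voiceless stop between vowels /a/ and /o/, so it voices to [d]. /t/ is a voiceless stop between vowels /o/ and /o/, so it voices to [d]. /p/ is a voiceless stop between vowels /i/ and /o/, so it voices to [b]. → [twadodoibo].
/axupikitumu/: /p/ is a voiceless stop between vowels /u/ and /i/, so it voices to [b]. /k/ is a voiceless stop between vowels /i/ and /i/, so it voices to [g]. /t/ is a voiceless stop between vowels /i/ and /u/, so it voices to [d]. → [axubigidumu].
/patiutakogenuvwao/: /t/ is a voiceless stop between vowels /a/ and /i/, so it voices to [d]. /t/ is a voiceless stop between vowels /u/ and /a/, so it voices to [d]. /k/ is a voiceless stop between vowels /a/ and /o/, so it voices to [g]. → [padiudagogenuvwao].

twadodoibo, axubigidumu, padiudagogenuvwao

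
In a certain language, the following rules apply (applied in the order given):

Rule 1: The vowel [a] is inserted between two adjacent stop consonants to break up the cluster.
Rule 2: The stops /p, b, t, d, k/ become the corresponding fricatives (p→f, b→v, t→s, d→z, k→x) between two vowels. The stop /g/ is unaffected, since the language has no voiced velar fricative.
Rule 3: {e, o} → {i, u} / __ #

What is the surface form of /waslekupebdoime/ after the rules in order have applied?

Rule 1 (stop-cluster a-epenthesis): /b/ and /d/ form a stop–stop cluster, so [a] is inserted between them. /waslekupebdoime/ → waslekupebadoime.
Rule 2 (intervocalic spirantization): /k/ is a stop between vowels /e/ and /u/, so it spirantizes to the fricative [x]. /p/ is a stop between vowels /u/ and /e/, so it spirantizes to the fricative [f]. /b/ is a stop between vowels /e/ and /a/, so it spirantizes to the fricative [v]. /d/ is a stop between vowels /a/ and /o/, so it spirantizes to the fricative [z]. /waslekupebadoime/ → waslexufevazoime.
Rule 3 (final vowel raising): /e/ is a mid vowel in word-final position, so it raises to [i]. /waslexufevazoime/ → waslexufevazoimi.

waslexufevazoimi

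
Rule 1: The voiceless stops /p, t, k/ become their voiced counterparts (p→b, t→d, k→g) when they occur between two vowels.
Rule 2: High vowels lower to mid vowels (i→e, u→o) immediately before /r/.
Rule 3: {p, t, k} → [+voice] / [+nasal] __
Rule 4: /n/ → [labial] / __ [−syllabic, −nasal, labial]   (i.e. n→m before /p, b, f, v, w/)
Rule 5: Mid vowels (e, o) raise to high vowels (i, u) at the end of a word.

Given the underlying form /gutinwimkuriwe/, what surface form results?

gudimwimgoriwi

Rule 1 (intervocalic voicing): /t/ is a voiceless stop between vowels /u/ and /i/, so it voices to [d]. /gutinwimkuriwe/ → gudinwimkuriwe.
Rule 2 (pre-rhotic lowering): /u/ is a high vowel immediately before /r/, so it lowers to [o]. /gudinwimkuriwe/ → gudinwimkoriwe.
Rule 3 (post-nasal voicing): /k/ is a voiceless stop immediately after the nasal /m/, so it voices to [g]. /gudinwimkoriwe/ → gudinwimgoriwe.
Rule 4 (nasal place assimilation): /n/ precedes the labial consonant /w/, so it assimilates in place to [m]. /gudinwimgoriwe/ → gudimwimgoriwe.
Rule 5 (final vowel raising): /e/ is a mid vowel in word-final position, so it raises to [i]. /gudimwimgoriwe/ → gudimwimgoriwi.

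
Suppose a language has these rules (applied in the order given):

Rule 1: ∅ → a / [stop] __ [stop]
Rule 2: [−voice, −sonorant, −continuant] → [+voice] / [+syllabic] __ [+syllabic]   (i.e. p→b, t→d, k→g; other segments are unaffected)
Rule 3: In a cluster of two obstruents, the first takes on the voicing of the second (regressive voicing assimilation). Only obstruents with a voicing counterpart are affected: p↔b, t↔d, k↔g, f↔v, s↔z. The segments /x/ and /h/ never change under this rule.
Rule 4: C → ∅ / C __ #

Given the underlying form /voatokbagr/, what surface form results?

Rule 1 (stop-cluster a-epenthesis): /k/ and /b/ form a stop–stop cluster, so [a] is inserted between them. /voatokbagr/ → voatokabagr.
Rule 2 (intervocalic voicing): /t/ is a voiceless stop between vowels /a/ and /o/, so it voices to [d]. /k/ is a voiceless stop between vowels /o/ and /a/, so it voices to [g]. /voatokabagr/ → voadogabagr.
Rule 3 (regressive voicing assimilation): no segment meets the environment; /voadogabagr/ is unchanged.
Rule 4 (final cluster simplification): /r/ is the second consonant of a word-final cluster /gr/, so it deletes. /voadogabagr/ → voadogabag.

voadogabag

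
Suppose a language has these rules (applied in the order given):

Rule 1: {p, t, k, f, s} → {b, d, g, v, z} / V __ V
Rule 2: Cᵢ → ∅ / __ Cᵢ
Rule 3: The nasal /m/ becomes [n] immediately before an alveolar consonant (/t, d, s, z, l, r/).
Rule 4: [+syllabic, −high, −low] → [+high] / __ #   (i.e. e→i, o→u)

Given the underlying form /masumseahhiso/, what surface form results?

Rule 1 (intervocalic voicing): /s/ is a voiceless obstruent between vowels /a/ and /u/, so it voices to [z]. /s/ is a voiceless obstruent between vowels /i/ and /o/, so it voices to [z]. /masumseahhiso/ → mazumseahhizo.
Rule 2 (degemination): /hh/ is a geminate; the first /h/ deletes. /mazumseahhizo/ → mazumseahizo.
Rule 3 (nasal place assimilation): /m/ precedes the alveolar consonant /s/, so it assimilates in place to [n]. /mazumseahizo/ → mazunseahizo.
Rule 4 (final vowel raising): /o/ is a mid vowel in word-final position, so it raises to [u]. /mazunseahizo/ → mazunseahizu.

mazunseahizu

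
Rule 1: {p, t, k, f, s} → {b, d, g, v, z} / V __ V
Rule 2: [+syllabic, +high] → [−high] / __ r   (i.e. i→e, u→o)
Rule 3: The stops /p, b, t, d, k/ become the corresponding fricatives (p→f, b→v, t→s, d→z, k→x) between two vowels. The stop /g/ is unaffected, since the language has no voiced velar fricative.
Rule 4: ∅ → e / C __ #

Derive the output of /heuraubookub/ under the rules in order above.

heorauvoogube

Rule 1 (intervocalic voicing): /k/ is a voiceless obstruent between vowels /o/ and /u/, so it voices to [g]. /heuraubookub/ → heurauboogub.
Rule 2 (pre-rhotic lowering): /u/ is a high vowel immediately before /r/, so it lowers to [o]. /heurauboogub/ → heorauboogub.
Rule 3 (intervocalic spirantization): /b/ is a stop between vowels /u/ and /o/, so it spirantizes to the fricative [v]. /heorauboogub/ → heorauvoogub.
Rule 4 (final e-epenthesis): the form ends in the consonant /b/, so [e] is inserted word-finally. /heorauvoogub/ → heorauvoogube.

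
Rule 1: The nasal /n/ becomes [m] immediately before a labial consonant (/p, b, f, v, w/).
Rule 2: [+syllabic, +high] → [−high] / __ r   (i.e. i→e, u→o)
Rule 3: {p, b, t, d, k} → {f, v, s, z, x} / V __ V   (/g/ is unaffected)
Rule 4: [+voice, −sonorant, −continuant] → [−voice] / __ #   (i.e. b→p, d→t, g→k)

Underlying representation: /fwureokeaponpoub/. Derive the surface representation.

Rule 1 (nasal place assimilation): /n/ precedes the labial consonant /p/, so it assimilates in place to [m]. /fwureokeaponpoub/ → fwureokeapompoub.
Rule 2 (pre-rhotic lowering): /u/ is a high vowel immediately before /r/, so it lowers to [o]. /fwureokeapompoub/ → fworeokeapompoub.
Rule 3 (intervocalic spirantization): /k/ is a stop between vowels /o/ and /e/, so it spirantizes to the fricative [x]. /p/ is a stop between vowels /a/ and /o/, so it spirantizes to the fricative [f]. /fworeokeapompoub/ → fworeoxeafompoub.
Rule 4 (final devoicing): /b/ is a voiced stop in word-final position, so it devoices to [p]. /fworeoxeafompoub/ → fworeoxeafompoup.

fworeoxeafompoup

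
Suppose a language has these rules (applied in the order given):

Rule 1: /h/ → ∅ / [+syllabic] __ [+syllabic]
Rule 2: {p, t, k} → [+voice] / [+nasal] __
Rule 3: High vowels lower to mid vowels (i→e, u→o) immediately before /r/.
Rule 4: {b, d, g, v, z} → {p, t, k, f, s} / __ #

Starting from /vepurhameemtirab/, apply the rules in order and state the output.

veporhameemderap

Rule 1 (intervocalic h-deletion): no segment meets the environment; /vepurhameemtirab/ is unchanged.
Rule 2 (post-nasal voicing): /t/ is a voiceless stop immediately after the nasal /m/, so it voices to [d]. /vepurhameemtirab/ → vepurhameemdirab.
Rule 3 (pre-rhotic lowering): /u/ is a high vowel immediately before /r/, so it lowers to [o]. /i/ is a high vowel immediately before /r/, so it lowers to [e]. /vepurhameemdirab/ → veporhameemderab.
Rule 4 (final devoicing): /b/ is a voiced obstruent in word-final position, so it devoices to [p]. /veporhameemderab/ → veporhameemderap.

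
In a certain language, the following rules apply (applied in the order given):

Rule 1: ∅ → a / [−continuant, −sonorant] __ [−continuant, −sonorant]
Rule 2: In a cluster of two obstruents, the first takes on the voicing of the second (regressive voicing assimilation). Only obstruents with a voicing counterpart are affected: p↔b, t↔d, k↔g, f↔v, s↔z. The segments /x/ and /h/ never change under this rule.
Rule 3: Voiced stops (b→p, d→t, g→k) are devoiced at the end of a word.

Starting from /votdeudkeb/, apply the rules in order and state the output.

Rule 1 (stop-cluster a-epenthesis): /t/ and /d/ form a stop–stop cluster, so [a] is inserted between them. /d/ and /k/ form a stop–stop cluster, so [a] is inserted between them. /votdeudkeb/ → votadeudakeb.
Rule 2 (regressive voicing assimilation): no segment meets the environment; /votadeudakeb/ is unchanged.
Rule 3 (final devoicing): /b/ is a voiced stop in word-final position, so it devoices to [p]. /votadeudakeb/ → votadeudakep.

votadeudakep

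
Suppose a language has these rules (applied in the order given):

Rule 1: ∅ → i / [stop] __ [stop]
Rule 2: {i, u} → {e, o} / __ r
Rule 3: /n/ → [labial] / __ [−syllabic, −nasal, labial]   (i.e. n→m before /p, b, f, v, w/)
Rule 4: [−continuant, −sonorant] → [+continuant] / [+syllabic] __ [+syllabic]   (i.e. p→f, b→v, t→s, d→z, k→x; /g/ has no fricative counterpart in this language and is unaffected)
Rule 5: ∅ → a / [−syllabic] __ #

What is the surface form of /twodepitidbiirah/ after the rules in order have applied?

twozefisizivieraha

Rule 1 (stop-cluster i-epenthesis): /d/ and /b/ form a stop–stop cluster, so [i] is inserted between them. /twodepitidbiirah/ → twodepitidibiirah.
Rule 2 (pre-rhotic lowering): /i/ is a high vowel immediately before /r/, so it lowers to [e]. /twodepitidibiirah/ → twodepitidibierah.
Rule 3 (nasal place assimilation): no segment meets the environment; /twodepitidibierah/ is unchanged.
Rule 4 (intervocalic spirantization): /d/ is a stop between vowels /o/ and /e/, so it spirantizes to the fricative [z]. /p/ is a stop between vowels /e/ and /i/, so it spirantizes to the fricative [f]. /t/ is a stop between vowels /i/ and /i/, so it spirantizes to the fricative [s]. /d/ is a stop between vowels /i/ and /i/, so it spirantizes to the fricative [z]. /b/ is a stop between vowels /i/ and /i/, so it spirantizes to the fricative [v]. /twodepitidibierah/ → twozefisizivierah.
Rule 5 (final a-epenthesis): the form ends in the consonant /h/, so [a] is inserted word-finally. /twozefisizivierah/ → twozefisizivieraha.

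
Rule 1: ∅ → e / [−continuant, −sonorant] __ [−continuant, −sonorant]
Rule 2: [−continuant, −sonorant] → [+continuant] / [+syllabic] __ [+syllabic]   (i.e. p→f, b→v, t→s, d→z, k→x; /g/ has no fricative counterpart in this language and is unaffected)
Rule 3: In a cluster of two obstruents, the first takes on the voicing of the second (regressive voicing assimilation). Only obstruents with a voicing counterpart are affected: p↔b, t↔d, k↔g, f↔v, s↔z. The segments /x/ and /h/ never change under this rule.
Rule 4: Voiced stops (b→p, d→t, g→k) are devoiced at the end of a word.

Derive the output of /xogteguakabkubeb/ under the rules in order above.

Rule 1 (stop-cluster e-epenthesis): /g/ and /t/ form a stop–stop cluster, so [e] is inserted between them. /b/ and /k/ form a stop–stop cluster, so [e] is inserted between them. /xogteguakabkubeb/ → xogeteguakabekubeb.
Rule 2 (intervocalic spirantization): /t/ is a stop between vowels /e/ and /e/, so it spirantizes to the fricative [s]. /k/ is a stop between vowels /a/ and /a/, so it spirantizes to the fricative [x]. /b/ is a stop between vowels /a/ and /e/, so it spirantizes to the fricative [v]. /k/ is a stop between vowels /e/ and /u/, so it spirantizes to the fricative [x]. /b/ is a stop between vowels /u/ and /e/, so it spirantizes to the fricative [v]. /xogeteguakabekubeb/ → xogeseguaxavexuveb.
Rule 3 (regressive voicing assimilation): no segment meets the environment; /xogeseguaxavexuveb/ is unchanged.
Rule 4 (final devoicing): /b/ is a voiced stop in word-final position, so it devoices to [p]. /xogeseguaxavexuveb/ → xogeseguaxavexuvep.

xogeseguaxavexuvep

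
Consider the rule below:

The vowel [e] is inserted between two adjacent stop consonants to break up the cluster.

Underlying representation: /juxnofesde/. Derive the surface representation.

No segment of /juxnofesde/ meets the structural description of the rule, so the form surfaces unchanged.

juxnofesde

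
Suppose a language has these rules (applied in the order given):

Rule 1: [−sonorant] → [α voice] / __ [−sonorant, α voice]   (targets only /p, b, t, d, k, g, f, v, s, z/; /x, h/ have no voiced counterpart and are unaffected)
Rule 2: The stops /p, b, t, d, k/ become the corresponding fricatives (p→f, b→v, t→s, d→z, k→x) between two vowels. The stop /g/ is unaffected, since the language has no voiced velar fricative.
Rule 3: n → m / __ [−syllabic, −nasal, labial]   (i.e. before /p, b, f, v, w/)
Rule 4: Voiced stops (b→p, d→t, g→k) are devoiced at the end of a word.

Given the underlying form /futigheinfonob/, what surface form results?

Rule 1 (regressive voicing assimilation): /g/ precedes the voiceless obstruent /h/, so it devoices to [k] by assimilation. /futigheinfonob/ → futikheinfonob.
Rule 2 (intervocalic spirantization): /t/ is a stop between vowels /u/ and /i/, so it spirantizes to the fricative [s]. /futikheinfonob/ → fusikheinfonob.
Rule 3 (nasal place assimilation): /n/ precedes the labial consonant /f/, so it assimilates in place to [m]. /fusikheinfonob/ → fusikheimfonob.
Rule 4 (final devoicing): /b/ is a voiced stop in word-final position, so it devoices to [p]. /fusikheimfonob/ → fusikheimfonop.

fusikheimfonop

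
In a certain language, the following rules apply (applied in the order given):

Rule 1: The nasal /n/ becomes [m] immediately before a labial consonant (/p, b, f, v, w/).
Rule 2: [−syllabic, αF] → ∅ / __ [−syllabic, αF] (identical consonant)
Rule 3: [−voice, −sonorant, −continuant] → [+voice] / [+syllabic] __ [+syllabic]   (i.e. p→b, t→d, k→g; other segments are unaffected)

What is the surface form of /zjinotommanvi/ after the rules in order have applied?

Rule 1 (nasal place assimilation): /n/ precedes the labial consonant /v/, so it assimilates in place to [m]. /zjinotommanvi/ → zjinotommamvi.
Rule 2 (degemination): /mm/ is a geminate; the first /m/ deletes. /zjinotommamvi/ → zjinotomamvi.
Rule 3 (intervocalic voicing): /t/ is a voiceless stop between vowels /o/ and /o/, so it voices to [d]. /zjinotomamvi/ → zjinodomamvi.

zjinodomamvi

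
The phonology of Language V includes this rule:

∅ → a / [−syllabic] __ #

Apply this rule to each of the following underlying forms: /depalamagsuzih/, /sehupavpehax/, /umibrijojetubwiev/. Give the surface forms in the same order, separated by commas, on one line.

depalamagsuziha, sehupavpehaxa, umibrijojetubwieva

/depalamagsuzih/: the form ends in the consonant /h/, so [a] is inserted word-finally. → [depalamagsuziha].
/sehupavpehax/: the form ends in the consonant /x/, so [a] is inserted word-finally. → [sehupavpehaxa].
/umibrijojetubwiev/: the form ends in the consonant /v/, so [a] is inserted word-finally. → [umibrijojetubwieva].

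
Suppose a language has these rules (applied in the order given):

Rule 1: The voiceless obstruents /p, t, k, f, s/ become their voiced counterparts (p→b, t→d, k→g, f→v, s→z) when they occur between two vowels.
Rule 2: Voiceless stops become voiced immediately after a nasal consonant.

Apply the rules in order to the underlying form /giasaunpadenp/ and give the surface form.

giazaunbadenb

Rule 1 (intervocalic voicing): /s/ is a voiceless obstruent between vowels /a/ and /a/, so it voices to [z]. /giasaunpadenp/ → giazaunpadenp.
Rule 2 (post-nasal voicing): /p/ is a voiceless stop immediately after the nasal /n/, so it voices to [b]. /p/ is a voiceless stop immediately after the nasal /n/, so it voices to [b]. /giazaunpadenp/ → giazaunbadenb.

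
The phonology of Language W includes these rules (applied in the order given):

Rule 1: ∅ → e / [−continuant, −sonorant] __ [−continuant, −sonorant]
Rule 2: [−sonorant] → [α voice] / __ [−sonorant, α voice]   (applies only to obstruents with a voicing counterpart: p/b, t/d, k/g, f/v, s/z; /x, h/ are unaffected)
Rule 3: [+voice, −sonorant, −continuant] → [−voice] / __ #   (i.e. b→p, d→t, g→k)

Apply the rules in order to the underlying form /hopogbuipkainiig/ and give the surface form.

hopogebuipekainiik

Rule 1 (stop-cluster e-epenthesis): /g/ and /b/ form a stop–stop cluster, so [e] is inserted between them. /p/ and /k/ form a stop–stop cluster, so [e] is inserted between them. /hopogbuipkainiig/ → hopogebuipekainiig.
Rule 2 (regressive voicing assimilation): no segment meets the environment; /hopogebuipekainiig/ is unchanged.
Rule 3 (final devoicing): /g/ is a voiced stop in word-final position, so it devoices to [k]. /hopogebuipekainiig/ → hopogebuipekainiik.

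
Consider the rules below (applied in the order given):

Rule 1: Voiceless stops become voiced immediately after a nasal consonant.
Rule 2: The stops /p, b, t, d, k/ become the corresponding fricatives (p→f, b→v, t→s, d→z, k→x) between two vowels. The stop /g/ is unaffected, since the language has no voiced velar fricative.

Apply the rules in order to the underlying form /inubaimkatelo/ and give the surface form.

Rule 1 (post-nasal voicing): /k/ is a voiceless stop immediately after the nasal /m/, so it voices to [g]. /inubaimkatelo/ → inubaimgatelo.
Rule 2 (intervocalic spirantization): /b/ is a stop between vowels /u/ and /a/, so it spirantizes to the fricative [v]. /t/ is a stop between vowels /a/ and /e/, so it spirantizes to the fricative [s]. /inubaimgatelo/ → inuvaimgaselo.

inuvaimgaselo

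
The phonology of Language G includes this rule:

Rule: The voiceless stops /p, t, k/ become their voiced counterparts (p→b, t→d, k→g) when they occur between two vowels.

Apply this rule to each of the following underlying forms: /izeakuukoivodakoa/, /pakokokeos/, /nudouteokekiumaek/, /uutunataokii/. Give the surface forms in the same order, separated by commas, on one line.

izeaguugoivodagoa, pagogogeos, nudoudeogegiumaek, uudunadaogii

/izeakuukoivodakoa/: /k/ is a voiceless stop between vowels /a/ and /u/, so it voices to [g]. /k/ is a voiceless stop between vowels /u/ and /o/, so it voices to [g]. /k/ is a voiceless stop between vowels /a/ and /o/, so it voices to [g]. → [izeaguugoivodagoa].
/pakokokeos/: /k/ is a voiceless stop between vowels /a/ and /o/, so it voices to [g]. /k/ is a voiceless stop between vowels /o/ and /o/, so it voices to [g]. /k/ is a voiceless stop between vowels /o/ and /e/, so it voices to [g]. → [pagogogeos].
/nudouteokekiumaek/: /t/ is a voiceless stop between vowels /u/ and /e/, so it voices to [d]. /k/ is a voiceless stop between vowels /o/ and /e/, so it voices to [g]. /k/ is a voiceless stop between vowels /e/ and /i/, so it voices to [g]. → [nudoudeogegiumaek].
/uutunataokii/: /t/ is a voiceless stop between vowels /u/ and /u/, so it voices to [d]. /t/ is a voiceless stop between vowels /a/ and /a/, so it voices to [d]. /k/ is a voiceless stop between vowels /o/ and /i/, so it voices to [g]. → [uudunadaogii].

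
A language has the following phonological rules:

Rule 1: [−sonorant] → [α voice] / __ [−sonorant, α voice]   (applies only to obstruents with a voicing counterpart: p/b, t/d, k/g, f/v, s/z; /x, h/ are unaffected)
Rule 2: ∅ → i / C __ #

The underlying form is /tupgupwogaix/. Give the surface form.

tubgupwogaixi

Rule 1 (regressive voicing assimilation): /p/ precedes the voiced obstruent /g/, so it voices to [b] by assimilation. /tupgupwogaix/ → tubgupwogaix.
Rule 2 (final i-epenthesis): the form ends in the consonant /x/, so [i] is inserted word-finally. /tubgupwogaix/ → tubgupwogaixi.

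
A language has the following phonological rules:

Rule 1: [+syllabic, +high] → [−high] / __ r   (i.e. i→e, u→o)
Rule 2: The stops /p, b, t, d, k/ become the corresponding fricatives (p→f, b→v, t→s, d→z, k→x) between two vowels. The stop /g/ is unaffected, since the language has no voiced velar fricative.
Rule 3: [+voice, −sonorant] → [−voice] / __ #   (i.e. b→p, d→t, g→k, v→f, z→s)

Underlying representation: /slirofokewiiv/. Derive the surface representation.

Rule 1 (pre-rhotic lowering): /i/ is a high vowel immediately before /r/, so it lowers to [e]. /slirofokewiiv/ → slerofokewiiv.
Rule 2 (intervocalic spirantization): /k/ is a stop between vowels /o/ and /e/, so it spirantizes to the fricative [x]. /slerofokewiiv/ → slerofoxewiiv.
Rule 3 (final devoicing): /v/ is a voiced obstruent in word-final position, so it devoices to [f]. /slerofoxewiiv/ → slerofoxewiif.

slerofoxewiif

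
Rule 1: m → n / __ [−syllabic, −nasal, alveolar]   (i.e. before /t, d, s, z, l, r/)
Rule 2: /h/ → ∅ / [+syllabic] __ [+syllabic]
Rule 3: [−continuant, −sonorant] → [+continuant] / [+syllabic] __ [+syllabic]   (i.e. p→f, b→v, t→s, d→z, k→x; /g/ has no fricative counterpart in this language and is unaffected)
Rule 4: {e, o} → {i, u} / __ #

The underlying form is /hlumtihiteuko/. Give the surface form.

Rule 1 (nasal place assimilation): /m/ precedes the alveolar consonant /t/, so it assimilates in place to [n]. /hlumtihiteuko/ → hluntihiteuko.
Rule 2 (intervocalic h-deletion): /h/ occurs between vowels /i/ and /i/, so it deletes. /hluntihiteuko/ → hluntiiteuko.
Rule 3 (intervocalic spirantization): /t/ is a stop between vowels /i/ and /e/, so it spirantizes to the fricative [s]. /k/ is a stop between vowels /u/ and /o/, so it spirantizes to the fricative [x]. /hluntiiteuko/ → hluntiiseuxo.
Rule 4 (final vowel raising): /o/ is a mid vowel in word-final position, so it raises to [u]. /hluntiiseuxo/ → hluntiiseuxu.

hluntiiseuxu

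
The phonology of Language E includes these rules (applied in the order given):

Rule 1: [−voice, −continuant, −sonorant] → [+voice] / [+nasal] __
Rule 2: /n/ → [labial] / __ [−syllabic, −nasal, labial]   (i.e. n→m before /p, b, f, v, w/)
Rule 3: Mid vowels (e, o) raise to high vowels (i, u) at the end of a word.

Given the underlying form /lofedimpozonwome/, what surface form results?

Rule 1 (post-nasal voicing): /p/ is a voiceless stop immediately after the nasal /m/, so it voices to [b]. /lofedimpozonwome/ → lofedimbozonwome.
Rule 2 (nasal place assimilation): /n/ precedes the labial consonant /w/, so it assimilates in place to [m]. /lofedimbozonwome/ → lofedimbozomwome.
Rule 3 (final vowel raising): /e/ is a mid vowel in word-final position, so it raises to [i]. /lofedimbozomwome/ → lofedimbozomwomi.

lofedimbozomwomi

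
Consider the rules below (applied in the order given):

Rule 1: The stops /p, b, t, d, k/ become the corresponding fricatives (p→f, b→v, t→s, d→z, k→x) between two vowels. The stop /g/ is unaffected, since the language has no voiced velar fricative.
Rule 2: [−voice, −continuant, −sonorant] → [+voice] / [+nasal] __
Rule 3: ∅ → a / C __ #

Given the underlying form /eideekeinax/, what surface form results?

Rule 1 (intervocalic spirantization): /d/ is a stop between vowels /i/ and /e/, so it spirantizes to the fricative [z]. /k/ is a stop between vowels /e/ and /e/, so it spirantizes to the fricative [x]. /eideekeinax/ → eizeexeinax.
Rule 2 (post-nasal voicing): no segment meets the environment; /eizeexeinax/ is unchanged.
Rule 3 (final a-epenthesis): the form ends in the consonant /x/, so [a] is inserted word-finally. /eizeexeinax/ → eizeexeinaxa.

eizeexeinaxa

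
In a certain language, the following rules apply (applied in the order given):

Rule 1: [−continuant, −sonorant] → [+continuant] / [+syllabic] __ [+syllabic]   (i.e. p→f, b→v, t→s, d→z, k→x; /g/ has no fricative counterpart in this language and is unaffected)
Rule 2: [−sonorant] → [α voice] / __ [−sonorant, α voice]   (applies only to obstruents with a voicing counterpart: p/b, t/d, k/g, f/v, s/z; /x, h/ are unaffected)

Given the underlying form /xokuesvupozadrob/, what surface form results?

xoxuezvufozadrob

Rule 1 (intervocalic spirantization): /k/ is a stop between vowels /o/ and /u/, so it spirantizes to the fricative [x]. /p/ is a stop between vowels /u/ and /o/, so it spirantizes to the fricative [f]. /xokuesvupozadrob/ → xoxuesvufozadrob.
Rule 2 (regressive voicing assimilation): /s/ precedes the voiced obstruent /v/, so it voices to [z] by assimilation. /xoxuesvufozadrob/ → xoxuezvufozadrob.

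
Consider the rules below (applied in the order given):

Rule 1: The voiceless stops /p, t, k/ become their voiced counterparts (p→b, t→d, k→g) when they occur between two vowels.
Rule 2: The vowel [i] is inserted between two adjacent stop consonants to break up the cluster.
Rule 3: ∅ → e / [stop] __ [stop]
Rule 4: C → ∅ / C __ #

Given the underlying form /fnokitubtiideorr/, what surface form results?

Rule 1 (intervocalic voicing): /k/ is a voiceless stop between vowels /o/ and /i/, so it voices to [g]. /t/ is a voiceless stop between vowels /i/ and /u/, so it voices to [d]. /fnokitubtiideorr/ → fnogidubtiideorr.
Rule 2 (stop-cluster i-epenthesis): /b/ and /t/ form a stop–stop cluster, so [i] is inserted between them. /fnogidubtiideorr/ → fnogidubitiideorr.
Rule 3 (stop-cluster e-epenthesis): no segment meets the environment; /fnogidubitiideorr/ is unchanged.
Rule 4 (final cluster simplification): /r/ is the second consonant of a word-final cluster /rr/, so it deletes. /fnogidubitiideorr/ → fnogidubitiideor.

fnogidubitiideor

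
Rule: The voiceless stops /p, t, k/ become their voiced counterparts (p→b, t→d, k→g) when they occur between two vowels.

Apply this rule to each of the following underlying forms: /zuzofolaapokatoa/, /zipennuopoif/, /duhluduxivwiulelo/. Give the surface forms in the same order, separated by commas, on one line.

/zuzofolaapokatoa/: /p/ is a voiceless stop between vowels /a/ and /o/, so it voices to [b]. /k/ is a voiceless stop between vowels /o/ and /a/, so it voices to [g]. /t/ is a voiceless stop between vowels /a/ and /o/, so it voices to [d]. → [zuzofolaabogadoa].
/zipennuopoif/: /p/ is a voiceless stop between vowels /i/ and /e/, so it voices to [b]. /p/ is a voiceless stop between vowels /o/ and /o/, so it voices to [b]. → [zibennuoboif].
/duhluduxivwiulelo/: the rule's environment is not met; surfaces unchanged as [duhluduxivwiulelo].

zuzofolaabogadoa, zibennuoboif, duhluduxivwiulelo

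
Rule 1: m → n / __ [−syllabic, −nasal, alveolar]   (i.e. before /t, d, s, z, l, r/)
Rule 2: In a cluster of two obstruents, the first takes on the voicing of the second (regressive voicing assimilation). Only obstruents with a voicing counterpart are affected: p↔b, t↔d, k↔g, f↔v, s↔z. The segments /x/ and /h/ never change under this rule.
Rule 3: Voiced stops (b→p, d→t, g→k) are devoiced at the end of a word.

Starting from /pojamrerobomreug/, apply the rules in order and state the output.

pojanrerobonreuk

Rule 1 (nasal place assimilation): /m/ precedes the alveolar consonant /r/, so it assimilates in place to [n]. /m/ precedes the alveolar consonant /r/, so it assimilates in place to [n]. /pojamrerobomreug/ → pojanrerobonreug.
Rule 2 (regressive voicing assimilation): no segment meets the environment; /pojanrerobonreug/ is unchanged.
Rule 3 (final devoicing): /g/ is a voiced stop in word-final position, so it devoices to [k]. /pojanrerobonreug/ → pojanrerobonreuk.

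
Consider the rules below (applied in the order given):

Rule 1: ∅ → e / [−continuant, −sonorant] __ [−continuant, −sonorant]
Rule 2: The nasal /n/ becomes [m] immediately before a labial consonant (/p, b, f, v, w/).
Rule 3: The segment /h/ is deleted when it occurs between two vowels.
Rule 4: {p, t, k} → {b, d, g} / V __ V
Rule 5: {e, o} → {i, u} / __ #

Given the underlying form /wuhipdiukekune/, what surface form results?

Rule 1 (stop-cluster e-epenthesis): /p/ and /d/ form a stop–stop cluster, so [e] is inserted between them. /wuhipdiukekune/ → wuhipediukekune.
Rule 2 (nasal place assimilation): no segment meets the environment; /wuhipediukekune/ is unchanged.
Rule 3 (intervocalic h-deletion): /h/ occurs between vowels /u/ and /i/, so it deletes. /wuhipediukekune/ → wuipediukekune.
Rule 4 (intervocalic voicing): /p/ is a voiceless stop between vowels /i/ and /e/, so it voices to [b]. /k/ is a voiceless stop between vowels /u/ and /e/, so it voices to [g]. /k/ is a voiceless stop between vowels /e/ and /u/, so it voices to [g]. /wuipediukekune/ → wuibediugegune.
Rule 5 (final vowel raising): /e/ is a mid vowel in word-final position, so it raises to [i]. /wuibediugegune/ → wuibediugeguni.

wuibediugeguni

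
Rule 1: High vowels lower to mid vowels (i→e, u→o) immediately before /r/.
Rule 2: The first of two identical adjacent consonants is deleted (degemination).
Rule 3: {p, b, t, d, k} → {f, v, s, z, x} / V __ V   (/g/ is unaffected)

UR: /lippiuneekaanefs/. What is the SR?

Rule 1 (pre-rhotic lowering): no segment meets the environment; /lippiuneekaanefs/ is unchanged.
Rule 2 (degemination): /pp/ is a geminate; the first /p/ deletes. /lippiuneekaanefs/ → lipiuneekaanefs.
Rule 3 (intervocalic spirantization): /p/ is a stop between vowels /i/ and /i/, so it spirantizes to the fricative [f]. /k/ is a stop between vowels /e/ and /a/, so it spirantizes to the fricative [x]. /lipiuneekaanefs/ → lifiuneexaanefs.

lifiuneexaanefs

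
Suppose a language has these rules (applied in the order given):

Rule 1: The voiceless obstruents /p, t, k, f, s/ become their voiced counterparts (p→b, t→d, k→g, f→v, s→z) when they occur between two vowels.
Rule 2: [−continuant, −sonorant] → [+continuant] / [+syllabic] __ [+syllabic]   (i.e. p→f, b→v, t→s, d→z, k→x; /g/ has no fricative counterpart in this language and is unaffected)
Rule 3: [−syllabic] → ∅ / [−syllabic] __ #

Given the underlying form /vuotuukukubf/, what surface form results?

vuozuugugub

Rule 1 (intervocalic voicing): /t/ is a voiceless obstruent between vowels /o/ and /u/, so it voices to [d]. /k/ is a voiceless obstruent between vowels /u/ and /u/, so it voices to [g]. /k/ is a voiceless obstruent between vowels /u/ and /u/, so it voices to [g]. /vuotuukukubf/ → vuoduugugubf.
Rule 2 (intervocalic spirantization): /d/ is a stop between vowels /o/ and /u/, so it spirantizes to the fricative [z]. /vuoduugugubf/ → vuozuugugubf.
Rule 3 (final cluster simplification): /f/ is the second consonant of a word-final cluster /bf/, so it deletes. /vuozuugugubf/ → vuozuugugub.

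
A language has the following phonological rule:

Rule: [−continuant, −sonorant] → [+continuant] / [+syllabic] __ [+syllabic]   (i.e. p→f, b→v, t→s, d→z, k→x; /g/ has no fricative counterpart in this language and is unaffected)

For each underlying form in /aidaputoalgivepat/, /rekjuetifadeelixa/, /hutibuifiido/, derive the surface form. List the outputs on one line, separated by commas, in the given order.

/aidaputoalgivepat/: /d/ is a stop between vowels /i/ and /a/, so it spirantizes to the fricative [z]. /p/ is a stop between vowels /a/ and /u/, so it spirantizes to the fricative [f]. /t/ is a stop between vowels /u/ and /o/, so it spirantizes to the fricative [s]. /p/ is a stop between vowels /e/ and /a/, so it spirantizes to the fricative [f]. → [aizafusoalgivefat].
/rekjuetifadeelixa/: /t/ is a stop between vowels /e/ and /i/, so it spirantizes to the fricative [s]. /d/ is a stop between vowels /a/ and /e/, so it spirantizes to the fricative [z]. → [rekjuesifazeelixa].
/hutibuifiido/: /t/ is a stop between vowels /u/ and /i/, so it spirantizes to the fricative [s]. /b/ is a stop between vowels /i/ and /u/, so it spirantizes to the fricative [v]. /d/ is a stop between vowels /i/ and /o/, so it spirantizes to the fricative [z]. → [husivuifiizo].

aizafusoalgivefat, rekjuesifazeelixa, husivuifiizo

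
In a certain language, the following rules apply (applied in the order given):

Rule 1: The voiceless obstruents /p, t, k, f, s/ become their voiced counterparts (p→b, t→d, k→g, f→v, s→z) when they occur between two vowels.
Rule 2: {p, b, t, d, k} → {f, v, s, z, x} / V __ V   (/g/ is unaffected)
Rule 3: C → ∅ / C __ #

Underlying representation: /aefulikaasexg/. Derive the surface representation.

Rule 1 (intervocalic voicing): /f/ is a voiceless obstruent between vowels /e/ and /u/, so it voices to [v]. /k/ is a voiceless obstruent between vowels /i/ and /a/, so it voices to [g]. /s/ is a voiceless obstruent between vowels /a/ and /e/, so it voices to [z]. /aefulikaasexg/ → aevuligaazexg.
Rule 2 (intervocalic spirantization): no segment meets the environment; /aevuligaazexg/ is unchanged.
Rule 3 (final cluster simplification): /g/ is the second consonant of a word-final cluster /xg/, so it deletes. /aevuligaazexg/ → aevuligaazex.

aevuligaazex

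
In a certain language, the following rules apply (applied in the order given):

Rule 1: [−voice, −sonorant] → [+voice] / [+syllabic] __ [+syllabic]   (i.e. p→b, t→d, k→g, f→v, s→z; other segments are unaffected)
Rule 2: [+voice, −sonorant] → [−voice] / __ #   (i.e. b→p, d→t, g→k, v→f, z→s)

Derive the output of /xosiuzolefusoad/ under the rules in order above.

Rule 1 (intervocalic voicing): /s/ is a voiceless obstruent between vowels /o/ and /i/, so it voices to [z]. /f/ is a voiceless obstruent between vowels /e/ and /u/, so it voices to [v]. /s/ is a voiceless obstruent between vowels /u/ and /o/, so it voices to [z]. /xosiuzolefusoad/ → xoziuzolevuzoad.
Rule 2 (final devoicing): /d/ is a voiced obstruent in word-final position, so it devoices to [t]. /xoziuzolevuzoad/ → xoziuzolevuzoat.

xoziuzolevuzoat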